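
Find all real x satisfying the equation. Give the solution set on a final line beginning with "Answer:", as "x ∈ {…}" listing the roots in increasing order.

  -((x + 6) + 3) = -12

Step 1. [-((x + 6) + 3) = -12] flip signs both sides, so neg: (x + 6) + 3 = 12.
Step 2. [(x + 6) + 3 = 12] peel the +3: subtract 3 from each side. So sub: x + 6 = 9.
Step 3. [x + 6 = 9] the outer +6 inverts by subtracting 6. So sub: x = 3.

Answer: x ∈ {3}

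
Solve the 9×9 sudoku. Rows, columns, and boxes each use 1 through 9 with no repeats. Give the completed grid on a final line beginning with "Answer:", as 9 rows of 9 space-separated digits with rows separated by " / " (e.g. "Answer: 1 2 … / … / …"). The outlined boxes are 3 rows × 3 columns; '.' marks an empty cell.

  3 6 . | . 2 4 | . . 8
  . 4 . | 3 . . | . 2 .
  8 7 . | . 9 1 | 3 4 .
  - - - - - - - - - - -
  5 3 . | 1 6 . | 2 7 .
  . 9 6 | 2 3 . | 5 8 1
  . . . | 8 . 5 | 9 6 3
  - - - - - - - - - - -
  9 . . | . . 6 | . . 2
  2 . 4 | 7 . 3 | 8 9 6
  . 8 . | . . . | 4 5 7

Step 1. [r7c7∈{1}] r7c7 has the single candidate 1, so r7c7=1.
Step 2. [r2c1∈{1}] r2c1's peers cover all but 1. So r2c1=1.
Step 3. [r7c2∈{5}] only 5 remains possible at r7c2 ⇒ r7c2=5.
Step 4. [r5c6∈{7}] r5c6 has the single candidate 7 ⇒ r5c6=7.
Step 5. [r2c5∈{5,7,8}] 7 has one home in col 5: r2c5 ⇒ r2c5=7.
Step 6. [r3c9∈{5}] r3c9's peers cover all but 5. So r3c9=5.
Step 7. [r8c2∈{1}] only 1 remains possible at r8c2. So r8c2=1.
Step 8. [r6c5∈{4}] r6c5 is down to just 4, so r6c5=4.
Step 9. [r7c3∈{3,7}] in row 7, 7 fits only at r7c3. So r7c3=7.
Step 10. [r1c3∈{5,9}] in row 1, 9 fits only at r1c3 ⇒ r1c3=9.
Step 11. [r4c6∈{9}] nothing but 9 survives at r4c6. So r4c6=9.
Step 12. [r6c3∈{1,2}] in row 6, 1 fits only at r6c3, so r6c3=1.
Step 13. [r5c1∈{4}] only 4 remains possible at r5c1. So r5c1=4.
Step 14. [r9c6∈{2}] r9c6 has the single candidate 2 ⇒ r9c6=2.
Step 15. [r9c4∈{9}] r9c4 has the single candidate 9 ⇒ r9c4=9.
Step 16. [r2c3∈{5}] r2c3's peers cover all but 5, so r2c3=5.
Step 17. [r2c7∈{6}] r2c7's peers cover all but 6. So r2c7=6.
Step 18. [r7c8∈{3}] r7c8 has the single candidate 3. So r7c8=3.
Step 19. [r6c1∈{7}] r6c1 is down to just 7 ⇒ r6c1=7.
Step 20. [r1c7∈{7}] only 7 remains possible at r1c7, so r1c7=7.
Step 21. [r7c5∈{8}] r7c5 has the single candidate 8. So r7c5=8.
Step 22. [r9c5∈{1}] nothing but 1 survives at r9c5 ⇒ r9c5=1.
Step 23. [r2c9∈{9}] r2c9 is down to just 9 ⇒ r2c9=9.
Step 24. [r1c4∈{5}] r1c4 is down to just 5 ⇒ r1c4=5.
Step 25. [r2c6∈{8}] only 8 remains possible at r2c6 ⇒ r2c6=8.
Step 26. [r7c4∈{4}] nothing but 4 survives at r7c4 ⇒ r7c4=4.
Step 27. [r3c4∈{6}] r3c4 has the single candidate 6 ⇒ r3c4=6.
Step 28. [r8c5∈{5}] only 5 remains possible at r8c5. So r8c5=5.
Step 29. [r1c8∈{1}] only 1 remains possible at r1c8 ⇒ r1c8=1.
Step 30. [r9c3∈{3}] nothing but 3 survives at r9c3 ⇒ r9c3=3.
Step 31. [r4c9∈{4}] only 4 remains possible at r4c9 ⇒ r4c9=4.
Step 32. [r4c3∈{8}] r4c3's peers cover all but 8, so r4c3=8.
Step 33. [r3c3∈{2}] nothing but 2 survives at r3c3, so r3c3=2.
Step 34. [r9c1∈{6}] r9c1 is down to just 6, so r9c1=6.
Step 35. [r6c2∈{2}] only 2 remains possible at r6c2 ⇒ r6c2=2.

Answer: 3 6 9 5 2 4 7 1 8 / 1 4 5 3 7 8 6 2 9 / 8 7 2 6 9 1 3 4 5 / 5 3 8 1 6 9 2 7 4 / 4 9 6 2 3 7 5 8 1 / 7 2 1 8 4 5 9 6 3 / 9 5 7 4 8 6 1 3 2 / 2 1 4 7 5 3 8 9 6 / 6 8 3 9 1 2 4 5 7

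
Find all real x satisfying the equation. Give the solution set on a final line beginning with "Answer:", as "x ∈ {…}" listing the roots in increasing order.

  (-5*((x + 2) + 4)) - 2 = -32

Step 1. [(-5*((x + 2) + 4)) - 2 = -32] 2 comes off first (add 2). So sub: -5*((x + 2) + 4) = -30.
Step 2. [-5*((x + 2) + 4) = -30] leading coefficient -5: divide by -5, so div: (x + 2) + 4 = 6.
Step 3. [(x + 2) + 4 = 6] +4 is outermost — subtract 4 both sides, so sub: x + 2 = 2.
Step 4. [x + 2 = 2] +2 is outermost — subtract 2 both sides. So sub: x = 0.

Answer: x ∈ {0}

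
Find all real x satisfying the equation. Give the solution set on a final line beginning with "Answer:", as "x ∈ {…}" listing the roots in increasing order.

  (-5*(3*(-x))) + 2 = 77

Step 1. [(-5*(3*(-x))) + 2 = 77] subtract 2: x sits inside (… + 2) ⇒ sub: -5*(3*(-x)) = 75.
Step 2. [-5*(3*(-x)) = 75] LHS = -5·(…); ÷-5 both sides. So div: 3*(-x) = -15.
Step 3. [3*(-x) = -15] leading coefficient 3: divide by 3. So div: -x = -5.
Step 4. [-x = -5] LHS negated; negate both sides ⇒ neg: x = 5.

Answer: x ∈ {5}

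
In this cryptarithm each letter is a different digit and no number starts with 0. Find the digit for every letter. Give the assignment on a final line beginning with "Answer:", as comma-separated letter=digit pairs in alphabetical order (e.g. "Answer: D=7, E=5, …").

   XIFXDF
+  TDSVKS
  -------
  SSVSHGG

Step 1. [col 1: F + S ≡ G (mod 10)] G=0 is one option consistent with column 1 (F + S ≡ G (mod 10), carry-in 0) — take it. So G=0.
Step 2. [col 1: F + S ≡ G (mod 10)] no forcing yet in column 1 (carry-in 0); S=1 is free and consistent — try it, so S=1.
Step 3. [col 1: F + S ≡ G (mod 10)] in column 1 we have F+S≡G with carry-in 0; given S=1, G=0 and digits 0,1 already taken and all letters distinct, that pins F to 9, so F=9.
Step 4. [col 2: D + K ≡ G (mod 10)] K=5 is one option consistent with column 2 (D + K ≡ G (mod 10), carry-in 1) — take it, so K=5.
Step 5. [col 2: D + K ≡ G (mod 10)] column 2 reads D+K+carry(1)=G with K=5, G=0; with digits 0,1,5,9 already taken and all letters distinct, the only value for D is 4 ⇒ D=4.
Step 6. [col 3: X + V ≡ H (mod 10)] no forcing yet in column 3 (carry-in 1); X=8 is free and consistent — try it, so X=8.
Step 7. [col 3: X + V ≡ H (mod 10)] no forcing yet in column 3 (carry-in 1); V=7 is free and consistent — try it, so V=7.
Step 8. [col 3: X + V ≡ H (mod 10)] column 3 reads X+V+carry(1)=H with X=8, V=7; with digits 0,1,4,5,7,8,9 already taken and all letters distinct, the only value for H is 6 ⇒ H=6.
Step 9. [col 5: I + D ≡ V (mod 10)] in column 5 we have I+D≡V with carry-in 1; given D=4, V=7 and digits 0,1,4,5,6,7,8,9 already taken and all letters distinct, that pins I to 2, so I=2.
Step 10. [col 6: X + T ≡ S (mod 10)] column 6: given X=8, S=1, carry-in 0, and digits 0,1,2,4,5,6,7,8,9 already taken and all letters distinct, X+T≡S (mod 10) forces T=3 ⇒ T=3.

Answer: D=4, F=9, G=0, H=6, I=2, K=5, S=1, T=3, V=7, X=8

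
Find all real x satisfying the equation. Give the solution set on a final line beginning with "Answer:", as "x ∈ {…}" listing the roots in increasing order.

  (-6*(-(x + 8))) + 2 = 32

Step 1. [(-6*(-(x + 8))) + 2 = 32] the outer +2 inverts by subtracting 2. So sub: -6*(-(x + 8)) = 30.
Step 2. [-6*(-(x + 8)) = 30] -6·(inner) — divide through by -6, so div: -(x + 8) = -5.
Step 3. [-(x + 8) = -5] flip signs both sides ⇒ neg: x + 8 = 5.
Step 4. [x + 8 = 5] 8 comes off first (subtract 8). So sub: x = -3.

Answer: x ∈ {-3}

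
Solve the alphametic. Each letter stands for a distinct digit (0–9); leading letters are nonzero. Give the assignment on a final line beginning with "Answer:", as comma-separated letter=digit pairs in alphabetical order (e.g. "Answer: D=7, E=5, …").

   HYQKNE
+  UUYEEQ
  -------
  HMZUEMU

Step 1. [col 1: E + Q ≡ U (mod 10)] column 1 (E + Q ≡ U (mod 10), carry-in 0) doesn't pin E yet; pick E=6 and continue ⇒ E=6.
Step 2. [col 1: E + Q ≡ U (mod 10)] several values work for Q in column 1 (E + Q ≡ U (mod 10), carry-in 0); try Q=2 ⇒ Q=2.
Step 3. [H] adding two 6-digit numbers gives at most 6+1 digits, and here it does — H is that final carry and must be 1. So H=1.
Step 4. [col 1: E + Q ≡ U (mod 10)] in column 1 we have E+Q≡U with carry-in 0; given E=6, Q=2 and digits 1,2,6 already taken and all letters distinct, that pins U to 8, so U=8.
Step 5. [col 2: N + E ≡ M (mod 10)] several values work for M in column 2 (N + E ≡ M (mod 10), carry-in 0); try M=0, so M=0.
Step 6. [col 2: N + E ≡ M (mod 10)] from column 2 (E=6, M=0, carry-in 0, digits 0,1,2,6,8 already taken and all letters distinct): N must equal 4 ⇒ N=4.
Step 7. [col 3: K + E ≡ E (mod 10)] in column 3 we have K+E≡E with carry-in 1; given E=6 and digits 0,1,2,4,6,8 already taken and all letters distinct, that pins K to 9. So K=9.
Step 8. [col 4: Q + Y ≡ U (mod 10)] column 4: given Q=2, U=8, carry-in 1, and digits 0,1,2,4,6,8,9 already taken and all letters distinct, Q+Y≡U (mod 10) forces Y=5 ⇒ Y=5.
Step 9. [col 5: Y + U ≡ Z (mod 10)] column 5 reads Y+U+carry(0)=Z with Y=5, U=8; with digits 0,1,2,4,5,6,8,9 already taken and all letters distinct, the only value for Z is 3. So Z=3.

Answer: E=6, H=1, K=9, M=0, N=4, Q=2, U=8, Y=5, Z=3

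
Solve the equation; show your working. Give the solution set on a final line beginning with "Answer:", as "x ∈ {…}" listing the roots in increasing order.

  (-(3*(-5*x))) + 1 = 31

Step 1. [(-(3*(-5*x))) + 1 = 31] +1 is outermost — subtract 1 both sides ⇒ sub: -(3*(-5*x)) = 30.
Step 2. [-(3*(-5*x)) = 30] LHS negated; negate both sides ⇒ neg: 3*(-5*x) = -30.
Step 3. [3*(-5*x) = -30] leading coefficient 3: divide by 3, so div: -5*x = -10.
Step 4. [-5*x = -10] -5 out front; divide by -5. So div: x = 2.

Answer: x ∈ {2}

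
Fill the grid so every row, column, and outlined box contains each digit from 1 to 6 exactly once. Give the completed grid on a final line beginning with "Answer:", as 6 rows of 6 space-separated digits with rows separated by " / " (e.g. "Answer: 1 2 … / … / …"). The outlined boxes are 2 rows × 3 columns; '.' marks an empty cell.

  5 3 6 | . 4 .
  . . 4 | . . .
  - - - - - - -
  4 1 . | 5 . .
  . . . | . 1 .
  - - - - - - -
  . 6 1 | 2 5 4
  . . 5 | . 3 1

Step 1. [r2c2∈{2}] only 2 remains possible at r2c2. So r2c2=2.
Step 2. [r4c1∈{2,3,6}] in col 1, 6 fits only at r4c1, so r4c1=6.
Step 3. [r3c5∈{2,6}] across col 5, 2 lands solely at r3c5, so r3c5=2.
Step 4. [r4c6∈{3}] only 3 remains possible at r4c6, so r4c6=3.
Step 5. [r2c4∈{1,3,6}] across row 2, 3 lands solely at r2c4 ⇒ r2c4=3.
Step 6. [r2c5∈{6}] r2c5's peers cover all but 6 ⇒ r2c5=6.
Step 7. [r6c2∈{4}] r6c2 has the single candidate 4, so r6c2=4.
Step 8. [r3c6∈{6}] r3c6's peers cover all but 6, so r3c6=6.
Step 9. [r5c1∈{3}] r5c1 is down to just 3. So r5c1=3.
Step 10. [r1c4∈{1}] only 1 remains possible at r1c4. So r1c4=1.
Step 11. [r2c1∈{1}] r2c1's peers cover all but 1. So r2c1=1.
Step 12. [r4c3∈{2}] r4c3 is down to just 2, so r4c3=2.
Step 13. [r2c6∈{5}] r2c6 is down to just 5 ⇒ r2c6=5.
Step 14. [r3c3∈{3}] r3c3 is down to just 3, so r3c3=3.
Step 15. [r1c6∈{2}] nothing but 2 survives at r1c6, so r1c6=2.
Step 16. [r6c4∈{6}] only 6 remains possible at r6c4. So r6c4=6.
Step 17. [r4c2∈{5}] nothing but 5 survives at r4c2. So r4c2=5.
Step 18. [r4c4∈{4}] r4c4 has the single candidate 4. So r4c4=4.
Step 19. [r6c1∈{2}] r6c1 has the single candidate 2. So r6c1=2.

Answer: 5 3 6 1 4 2 / 1 2 4 3 6 5 / 4 1 3 5 2 6 / 6 5 2 4 1 3 / 3 6 1 2 5 4 / 2 4 5 6 3 1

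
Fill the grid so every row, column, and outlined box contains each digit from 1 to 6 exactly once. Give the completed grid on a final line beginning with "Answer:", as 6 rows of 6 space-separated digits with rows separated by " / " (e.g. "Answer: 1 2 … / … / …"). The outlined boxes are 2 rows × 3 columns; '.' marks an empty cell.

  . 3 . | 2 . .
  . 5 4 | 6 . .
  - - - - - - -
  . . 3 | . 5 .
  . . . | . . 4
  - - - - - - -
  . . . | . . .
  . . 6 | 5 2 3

Step 1. [r1c3∈{1}] r1c3's peers cover all but 1, so r1c3=1.
Step 2. [r3c4∈{1}] r3c4 is down to just 1, so r3c4=1.
Step 3. [r5c1∈{1,2,3,4,5}] row 5 places 3 nowhere but r5c1. So r5c1=3.
Step 4. [r4c1∈{1,2,5,6}] col 1 places 5 nowhere but r4c1 ⇒ r4c1=5.
Step 5. [r4c2∈{1,2,6}] in row 4, 1 fits only at r4c2. So r4c2=1.
Step 6. [r3c2∈{2,4,6}] in col 2, 6 fits only at r3c2 ⇒ r3c2=6.
Step 7. [r2c6∈{1}] r2c6's peers cover all but 1. So r2c6=1.
Step 8. [r5c5∈{1,4,6}] r5c5 is the only open cell in row 5 admitting 1. So r5c5=1.
Step 9. [r4c3∈{2}] r4c3 is down to just 2 ⇒ r4c3=2.
Step 10. [r6c2∈{4}] only 4 remains possible at r6c2 ⇒ r6c2=4.
Step 11. [r4c4∈{3}] r4c4 is down to just 3, so r4c4=3.
Step 12. [r1c1∈{6}] r1c1 is down to just 6 ⇒ r1c1=6.
Step 13. [r4c5∈{6}] r4c5 is down to just 6. So r4c5=6.
Step 14. [r1c5∈{4}] r1c5 has the single candidate 4. So r1c5=4.
Step 15. [r5c2∈{2}] nothing but 2 survives at r5c2. So r5c2=2.
Step 16. [r5c3∈{5}] nothing but 5 survives at r5c3 ⇒ r5c3=5.
Step 17. [r1c6∈{5}] r1c6 has the single candidate 5. So r1c6=5.
Step 18. [r5c6∈{6}] only 6 remains possible at r5c6. So r5c6=6.
Step 19. [r3c6∈{2}] r3c6 is down to just 2, so r3c6=2.
Step 20. [r2c5∈{3}] r2c5's peers cover all but 3, so r2c5=3.
Step 21. [r5c4∈{4}] only 4 remains possible at r5c4 ⇒ r5c4=4.
Step 22. [r6c1∈{1}] only 1 remains possible at r6c1. So r6c1=1.
Step 23. [r3c1∈{4}] r3c1 is down to just 4, so r3c1=4.
Step 24. [r2c1∈{2}] r2c1's peers cover all but 2, so r2c1=2.

Answer: 6 3 1 2 4 5 / 2 5 4 6 3 1 / 4 6 3 1 5 2 / 5 1 2 3 6 4 / 3 2 5 4 1 6 / 1 4 6 5 2 3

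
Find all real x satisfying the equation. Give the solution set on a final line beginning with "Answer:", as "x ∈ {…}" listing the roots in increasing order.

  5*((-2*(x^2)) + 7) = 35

Step 1. [5*((-2*(x^2)) + 7) = 35] 5 out front; divide by 5. So div: (-2*(x^2)) + 7 = 7.
Step 2. [(-2*(x^2)) + 7 = 7] the outer +7 inverts by subtracting 7 ⇒ sub: -2*(x^2) = 0.
Step 3. [-2*(x^2) = 0] leading coefficient -2: divide by -2, so div: x^2 = 0.
Step 4. [x^2 = 0] LHS squared, RHS 0 ≥ 0: apply √ (±) ⇒ sqrt: x = 0.

Answer: x ∈ {0}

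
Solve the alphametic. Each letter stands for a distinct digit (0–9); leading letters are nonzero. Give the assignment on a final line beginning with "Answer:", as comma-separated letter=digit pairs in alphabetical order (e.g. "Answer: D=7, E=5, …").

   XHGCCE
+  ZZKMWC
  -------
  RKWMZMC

Step 1. [R] R is the leading digit of a 7-digit sum of two 6-digit numbers; the final carry is exactly 1 ⇒ R=1.
Step 2. [col 1: E + C ≡ C (mod 10)] column 1 reads E+C+carry(0)=C with nothing yet; with digits 1 already taken and all letters distinct, the only value for E is 0, so E=0.
Step 3. [col 1: E + C ≡ C (mod 10)] no forcing yet in column 1 (carry-in 0); C=7 is free and consistent — try it, so C=7.
Step 4. [col 2: C + W ≡ M (mod 10)] M=6 is one option consistent with column 2 (C + W ≡ M (mod 10), carry-in 0) — take it, so M=6.
Step 5. [col 2: C + W ≡ M (mod 10)] from column 2 (C=7, M=6, carry-in 0, digits 0,1,6,7 already taken and all letters distinct): W must equal 9, so W=9.
Step 6. [col 3: C + M ≡ Z (mod 10)] column 3: given C=7, M=6, carry-in 1, and digits 0,1,6,7,9 already taken and all letters distinct, C+M≡Z (mod 10) forces Z=4. So Z=4.
Step 7. [col 4: G + K ≡ M (mod 10)] several values work for K in column 4 (G + K ≡ M (mod 10), carry-in 1); try K=2 ⇒ K=2.
Step 8. [col 4: G + K ≡ M (mod 10)] column 4 reads G+K+carry(1)=M with K=2, M=6; with digits 0,1,2,4,6,7,9 already taken and all letters distinct, the only value for G is 3. So G=3.
Step 9. [col 5: H + Z ≡ W (mod 10)] column 5 reads H+Z+carry(0)=W with Z=4, W=9; with digits 0,1,2,3,4,6,7,9 already taken and all letters distinct, the only value for H is 5, so H=5.
Step 10. [col 6: X + Z ≡ K (mod 10)] from column 6 (Z=4, K=2, carry-in 0, digits 0,1,2,3,4,5,6,7,9 already taken and all letters distinct): X must equal 8 ⇒ X=8.

Answer: C=7, E=0, G=3, H=5, K=2, M=6, R=1, W=9, X=8, Z=4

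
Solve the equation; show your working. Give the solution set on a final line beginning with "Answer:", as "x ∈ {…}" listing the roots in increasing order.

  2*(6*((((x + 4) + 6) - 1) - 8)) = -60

Step 1. [2*(6*((((x + 4) + 6) - 1) - 8)) = -60] divide by the outer 2 ⇒ div: 6*((((x + 4) + 6) - 1) - 8) = -30.
Step 2. [6*((((x + 4) + 6) - 1) - 8) = -30] 6 out front; divide by 6 ⇒ div: (((x + 4) + 6) - 1) - 8 = -5.
Step 3. [(((x + 4) + 6) - 1) - 8 = -5] add 8: x sits inside (… - 8) ⇒ sub: ((x + 4) + 6) - 1 = 3.
Step 4. [((x + 4) + 6) - 1 = 3] -1 is outermost — add 1 both sides. So sub: (x + 4) + 6 = 4.
Step 5. [(x + 4) + 6 = 4] subtract 6: x sits inside (… + 6). So sub: x + 4 = -2.
Step 6. [x + 4 = -2] the outer +4 inverts by subtracting 4, so sub: x = -6.

Answer: x ∈ {-6}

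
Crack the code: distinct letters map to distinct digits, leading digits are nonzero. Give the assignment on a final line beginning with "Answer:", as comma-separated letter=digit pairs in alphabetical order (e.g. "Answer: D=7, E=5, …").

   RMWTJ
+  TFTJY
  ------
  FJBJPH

Step 1. [col 1: J + Y ≡ H (mod 10)] no forcing yet in column 1 (carry-in 0); H=9 is free and consistent — try it. So H=9.
Step 2. [col 1: J + Y ≡ H (mod 10)] no forcing yet in column 1 (carry-in 0); J=5 is free and consistent — try it ⇒ J=5.
Step 3. [F] adding two 5-digit numbers gives at most 5+1 digits, and here it does — F is that final carry and must be 1, so F=1.
Step 4. [col 1: J + Y ≡ H (mod 10)] column 1 reads J+Y+carry(0)=H with J=5, H=9; with digits 1,5,9 already taken and all letters distinct, the only value for Y is 4. So Y=4.
Step 5. [col 2: T + J ≡ P (mod 10)] T=8 is one option consistent with column 2 (T + J ≡ P (mod 10), carry-in 0) — take it ⇒ T=8.
Step 6. [col 2: T + J ≡ P (mod 10)] column 2: given T=8, J=5, carry-in 0, and digits 1,4,5,8,9 already taken and all letters distinct, T+J≡P (mod 10) forces P=3 ⇒ P=3.
Step 7. [col 3: W + T ≡ J (mod 10)] from column 3 (T=8, J=5, carry-in 1, digits 1,3,4,5,8,9 already taken and all letters distinct): W must equal 6 ⇒ W=6.
Step 8. [col 4: M + F ≡ B (mod 10)] column 4: given F=1, carry-in 1, and digits 1,3,4,5,6,8,9 already taken and all letters distinct, M+F≡B (mod 10) forces B=2 ⇒ B=2.
Step 9. [col 4: M + F ≡ B (mod 10)] column 4 reads M+F+carry(1)=B with F=1, B=2; with digits 1,2,3,4,5,6,8,9 already taken and all letters distinct, the only value for M is 0. So M=0.
Step 10. [col 5: R + T ≡ J (mod 10)] from column 5 (T=8, J=5, carry-in 0, digits 0,1,2,3,4,5,6,8,9 already taken and all letters distinct): R must equal 7, so R=7.

Answer: B=2, F=1, H=9, J=5, M=0, P=3, R=7, T=8, W=6, Y=4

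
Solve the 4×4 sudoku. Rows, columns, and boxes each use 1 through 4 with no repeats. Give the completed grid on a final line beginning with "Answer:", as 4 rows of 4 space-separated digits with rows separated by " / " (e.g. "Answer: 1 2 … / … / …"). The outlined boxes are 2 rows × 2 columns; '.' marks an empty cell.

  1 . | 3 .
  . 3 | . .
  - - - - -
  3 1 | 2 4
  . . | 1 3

Step 1. [r1c2∈{2,4}] across row 1, 4 lands solely at r1c2, so r1c2=4.
Step 2. [r2c1∈{2}] r2c1's peers cover all but 2, so r2c1=2.
Step 3. [r2c4∈{1}] r2c4's peers cover all but 1, so r2c4=1.
Step 4. [r4c1∈{4}] r4c1 is down to just 4 ⇒ r4c1=4.
Step 5. [r1c4∈{2}] r1c4 has the single candidate 2 ⇒ r1c4=2.
Step 6. [r2c3∈{4}] r2c3 has the single candidate 4. So r2c3=4.
Step 7. [r4c2∈{2}] r4c2 is down to just 2. So r4c2=2.

Answer: 1 4 3 2 / 2 3 4 1 / 3 1 2 4 / 4 2 1 3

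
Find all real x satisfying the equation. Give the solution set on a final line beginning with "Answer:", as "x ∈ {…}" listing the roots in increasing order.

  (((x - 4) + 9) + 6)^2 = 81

Step 1. [(((x - 4) + 9) + 6)^2 = 81] LHS squared, RHS 81 ≥ 0: apply √ (±). So sqrt: ((x - 4) + 9) + 6 = 9 or -9.
Step 2. [((x - 4) + 9) + 6 = 9 or -9] the outer +6 inverts by subtracting 6. So sub: (x - 4) + 9 = 3 or -15.
Step 3. [(x - 4) + 9 = 3 or -15] 9 comes off first (subtract 9), so sub: x - 4 = -6 or -24.
Step 4. [x - 4 = -6 or -24] peel the -4: add 4 from each side, so sub: x = -2 or -20.

Answer: x ∈ {-20, -2}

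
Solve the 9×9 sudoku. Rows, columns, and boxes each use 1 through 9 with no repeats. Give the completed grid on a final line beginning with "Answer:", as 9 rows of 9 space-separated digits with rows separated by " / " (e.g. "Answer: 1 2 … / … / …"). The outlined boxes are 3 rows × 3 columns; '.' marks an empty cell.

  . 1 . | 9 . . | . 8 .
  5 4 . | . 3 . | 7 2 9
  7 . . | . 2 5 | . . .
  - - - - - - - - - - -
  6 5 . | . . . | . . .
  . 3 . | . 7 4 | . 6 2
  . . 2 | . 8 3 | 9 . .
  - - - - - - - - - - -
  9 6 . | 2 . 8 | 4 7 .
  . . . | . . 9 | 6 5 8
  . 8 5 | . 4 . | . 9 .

Step 1. [r4c4∈{1}] r4c4 has the single candidate 1 ⇒ r4c4=1.
Step 2. [r1c9∈{3,4,5,6}] row 1 places 4 nowhere but r1c9 ⇒ r1c9=4.
Step 3. [r1c5∈{6}] r1c5's peers cover all but 6, so r1c5=6.
Step 4. [r1c3∈{3}] only 3 remains possible at r1c3. So r1c3=3.
Step 5. [r7c3∈{1}] r7c3's peers cover all but 1. So r7c3=1.
Step 6. [r7c9∈{3}] nothing but 3 survives at r7c9. So r7c9=3.
Step 7. [r5c1∈{1,8}] across col 1, 8 lands solely at r5c1, so r5c1=8.
Step 8. [r5c7∈{1,5}] 1 has one home in row 5: r5c7, so r5c7=1.
Step 9. [r9c6∈{1,6,7}] 6 has one home in col 6: r9c6. So r9c6=6.
Step 10. [r8c2∈{2,7}] in col 2, 2 fits only at r8c2. So r8c2=2.
Step 11. [r8c3∈{4,7}] r8c3 is the only open cell in box 7 admitting 7. So r8c3=7.
Step 12. [r4c3∈{4,9}] 4 has one home in col 3: r4c3. So r4c3=4.
Step 13. [r3c8∈{1,3}] across col 8, 1 lands solely at r3c8 ⇒ r3c8=1.
Step 14. [r2c4∈{8}] only 8 remains possible at r2c4, so r2c4=8.
Step 15. [r6c9∈{5,7}] r6c9 is the only open cell in col 9 admitting 5, so r6c9=5.
Step 16. [r9c1∈{3}] nothing but 3 survives at r9c1 ⇒ r9c1=3.
Step 17. [r3c3∈{6,8,9}] in row 3, 8 fits only at r3c3, so r3c3=8.
Step 18. [r3c7∈{3}] r3c7's peers cover all but 3 ⇒ r3c7=3.
Step 19. [r1c6∈{7}] r1c6 has the single candidate 7. So r1c6=7.
Step 20. [r8c1∈{4}] r8c1's peers cover all but 4, so r8c1=4.
Step 21. [r2c6∈{1}] r2c6's peers cover all but 1. So r2c6=1.
Step 22. [r2c3∈{6}] r2c3 has the single candidate 6. So r2c3=6.
Step 23. [r6c8∈{4}] r6c8 has the single candidate 4. So r6c8=4.
Step 24. [r1c1∈{2}] r1c1 is down to just 2 ⇒ r1c1=2.
Step 25. [r9c7∈{2}] only 2 remains possible at r9c7. So r9c7=2.
Step 26. [r7c5∈{5}] r7c5 has the single candidate 5 ⇒ r7c5=5.
Step 27. [r6c4∈{6}] r6c4 is down to just 6. So r6c4=6.
Step 28. [r4c7∈{8}] r4c7's peers cover all but 8. So r4c7=8.
Step 29. [r6c1∈{1}] only 1 remains possible at r6c1, so r6c1=1.
Step 30. [r4c6∈{2}] only 2 remains possible at r4c6, so r4c6=2.
Step 31. [r3c2∈{9}] r3c2 is down to just 9 ⇒ r3c2=9.
Step 32. [r8c4∈{3}] r8c4 is down to just 3, so r8c4=3.
Step 33. [r4c9∈{7}] r4c9's peers cover all but 7, so r4c9=7.
Step 34. [r8c5∈{1}] only 1 remains possible at r8c5, so r8c5=1.
Step 35. [r1c7∈{5}] r1c7 has the single candidate 5, so r1c7=5.
Step 36. [r5c3∈{9}] r5c3 has the single candidate 9. So r5c3=9.
Step 37. [r4c5∈{9}] nothing but 9 survives at r4c5. So r4c5=9.
Step 38. [r6c2∈{7}] r6c2 has the single candidate 7 ⇒ r6c2=7.
Step 39. [r3c4∈{4}] only 4 remains possible at r3c4. So r3c4=4.
Step 40. [r3c9∈{6}] r3c9 is down to just 6 ⇒ r3c9=6.
Step 41. [r4c8∈{3}] only 3 remains possible at r4c8. So r4c8=3.
Step 42. [r5c4∈{5}] nothing but 5 survives at r5c4 ⇒ r5c4=5.
Step 43. [r9c4∈{7}] nothing but 7 survives at r9c4. So r9c4=7.
Step 44. [r9c9∈{1}] r9c9's peers cover all but 1 ⇒ r9c9=1.

Answer: 2 1 3 9 6 7 5 8 4 / 5 4 6 8 3 1 7 2 9 / 7 9 8 4 2 5 3 1 6 / 6 5 4 1 9 2 8 3 7 / 8 3 9 5 7 4 1 6 2 / 1 7 2 6 8 3 9 4 5 / 9 6 1 2 5 8 4 7 3 / 4 2 7 3 1 9 6 5 8 / 3 8 5 7 4 6 2 9 1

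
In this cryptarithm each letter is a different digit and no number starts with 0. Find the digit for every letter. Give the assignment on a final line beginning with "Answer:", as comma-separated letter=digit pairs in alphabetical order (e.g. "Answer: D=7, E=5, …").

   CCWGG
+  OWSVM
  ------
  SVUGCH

Step 1. [col 1: G + M ≡ H (mod 10)] H=7 is one option consistent with column 1 (G + M ≡ H (mod 10), carry-in 0) — take it. So H=7.
Step 2. [col 1: G + M ≡ H (mod 10)] no forcing yet in column 1 (carry-in 0); M=4 is free and consistent — try it ⇒ M=4.
Step 3. [col 1: G + M ≡ H (mod 10)] from column 1 (M=4, H=7, carry-in 0, digits 4,7 already taken and all letters distinct): G must equal 3 ⇒ G=3.
Step 4. [S] S is the leading digit of a 6-digit sum of two 5-digit numbers; the final carry is exactly 1 ⇒ S=1.
Step 5. [col 2: G + V ≡ C (mod 10)] several values work for V in column 2 (G + V ≡ C (mod 10), carry-in 0); try V=5. So V=5.
Step 6. [col 2: G + V ≡ C (mod 10)] column 2 reads G+V+carry(0)=C with G=3, V=5; with digits 1,3,4,5,7 already taken and all letters distinct, the only value for C is 8. So C=8.
Step 7. [col 3: W + S ≡ G (mod 10)] column 3 reads W+S+carry(0)=G with S=1, G=3; with digits 1,3,4,5,7,8 already taken and all letters distinct, the only value for W is 2, so W=2.
Step 8. [col 4: C + W ≡ U (mod 10)] column 4: given C=8, W=2, carry-in 0, and digits 1,2,3,4,5,7,8 already taken and all letters distinct, C+W≡U (mod 10) forces U=0. So U=0.
Step 9. [col 5: C + O ≡ V (mod 10)] column 5 reads C+O+carry(1)=V with C=8, V=5; with digits 0,1,2,3,4,5,7,8 already taken and all letters distinct, the only value for O is 6. So O=6.

Answer: C=8, G=3, H=7, M=4, O=6, S=1, U=0, V=5, W=2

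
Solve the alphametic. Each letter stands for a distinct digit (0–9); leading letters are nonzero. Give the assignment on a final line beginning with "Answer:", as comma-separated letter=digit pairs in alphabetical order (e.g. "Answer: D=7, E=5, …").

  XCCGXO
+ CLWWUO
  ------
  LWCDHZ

Step 1. [col 1: O + O ≡ Z (mod 10)] Z=6 is one option consistent with column 1 (O + O ≡ Z (mod 10), carry-in 0) — take it. So Z=6.
Step 2. [col 1: O + O ≡ Z (mod 10)] O=8 is one option consistent with column 1 (O + O ≡ Z (mod 10), carry-in 0) — take it, so O=8.
Step 3. [col 2: X + U ≡ H (mod 10)] column 2 (X + U ≡ H (mod 10), carry-in 1) doesn't pin U yet; pick U=4 and continue, so U=4.
Step 4. [col 2: X + U ≡ H (mod 10)] X=2 is one option consistent with column 2 (X + U ≡ H (mod 10), carry-in 1) — take it, so X=2.
Step 5. [col 2: X + U ≡ H (mod 10)] from column 2 (X=2, U=4, carry-in 1, digits 2,4,6,8 already taken and all letters distinct): H must equal 7, so H=7.
Step 6. [col 3: G + W ≡ D (mod 10)] from column 3 (nothing yet, carry-in 0, digits 2,4,6,7,8 already taken and all letters distinct): D must equal 0 ⇒ D=0.
Step 7. [col 3: G + W ≡ D (mod 10)] W=9 is one option consistent with column 3 (G + W ≡ D (mod 10), carry-in 0) — take it ⇒ W=9.
Step 8. [col 3: G + W ≡ D (mod 10)] column 3: given W=9, D=0, carry-in 0, and digits 0,2,4,6,7,8,9 already taken and all letters distinct, G+W≡D (mod 10) forces G=1. So G=1.
Step 9. [col 4: C + W ≡ C (mod 10)] column 4 (C + W ≡ C (mod 10), carry-in 1) doesn't pin C yet; pick C=3 and continue. So C=3.
Step 10. [col 5: C + L ≡ W (mod 10)] from column 5 (C=3, W=9, carry-in 1, digits 0,1,2,3,4,6,7,8,9 already taken and all letters distinct): L must equal 5, so L=5.

Answer: C=3, D=0, G=1, H=7, L=5, O=8, U=4, W=9, X=2, Z=6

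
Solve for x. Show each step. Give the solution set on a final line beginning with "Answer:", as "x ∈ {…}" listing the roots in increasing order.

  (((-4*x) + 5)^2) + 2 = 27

Step 1. [(((-4*x) + 5)^2) + 2 = 27] +2 is outermost — subtract 2 both sides ⇒ sub: ((-4*x) + 5)^2 = 25.
Step 2. [((-4*x) + 5)^2 = 25] √ both sides: 25 ≥ 0 gives two branches. So sqrt: (-4*x) + 5 = 5 or -5.
Step 3. [(-4*x) + 5 = 5 or -5] subtract 5: x sits inside (… + 5) ⇒ sub: -4*x = 0 or -10.
Step 4. [-4*x = 0 or -10] LHS = -4·(…); ÷-4 both sides ⇒ div: x = 0 or 5/2.

Answer: x ∈ {0, 5/2}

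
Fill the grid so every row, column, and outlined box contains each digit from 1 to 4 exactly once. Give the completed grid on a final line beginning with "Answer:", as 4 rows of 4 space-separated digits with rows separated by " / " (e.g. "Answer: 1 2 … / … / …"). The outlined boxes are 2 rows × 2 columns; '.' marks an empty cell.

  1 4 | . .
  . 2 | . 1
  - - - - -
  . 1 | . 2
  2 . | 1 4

Step 1. [r3c3∈{3}] r3c3 has the single candidate 3, so r3c3=3.
Step 2. [r1c4∈{3}] r1c4's peers cover all but 3, so r1c4=3.
Step 3. [r2c1∈{3}] r2c1 has the single candidate 3, so r2c1=3.
Step 4. [r2c3∈{4}] r2c3 has the single candidate 4. So r2c3=4.
Step 5. [r4c2∈{3}] only 3 remains possible at r4c2. So r4c2=3.
Step 6. [r1c3∈{2}] r1c3 has the single candidate 2 ⇒ r1c3=2.
Step 7. [r3c1∈{4}] r3c1 has the single candidate 4 ⇒ r3c1=4.

Answer: 1 4 2 3 / 3 2 4 1 / 4 1 3 2 / 2 3 1 4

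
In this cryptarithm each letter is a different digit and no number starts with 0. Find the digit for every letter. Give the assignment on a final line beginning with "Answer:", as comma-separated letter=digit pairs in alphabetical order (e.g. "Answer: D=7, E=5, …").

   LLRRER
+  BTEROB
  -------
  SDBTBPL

Step 1. [col 1: R + B ≡ L (mod 10)] column 1 (R + B ≡ L (mod 10), carry-in 0) doesn't pin L yet; pick L=7 and continue ⇒ L=7.
Step 2. [S] the sum has 7 digits but both addends have 6; that extra leading digit S is the final carry, namely 1. So S=1.
Step 3. [col 1: R + B ≡ L (mod 10)] column 1 (R + B ≡ L (mod 10), carry-in 0) doesn't pin B yet; pick B=5 and continue, so B=5.
Step 4. [col 1: R + B ≡ L (mod 10)] from column 1 (B=5, L=7, carry-in 0, digits 1,5,7 already taken and all letters distinct): R must equal 2, so R=2.
Step 5. [col 2: E + O ≡ P (mod 10)] column 2 (E + O ≡ P (mod 10), carry-in 0) doesn't pin O yet; pick O=4 and continue. So O=4.
Step 6. [col 2: E + O ≡ P (mod 10)] column 2 (E + O ≡ P (mod 10), carry-in 0) doesn't pin E yet; pick E=6 and continue ⇒ E=6.
Step 7. [col 2: E + O ≡ P (mod 10)] column 2: given E=6, O=4, carry-in 0, and digits 1,2,4,5,6,7 already taken and all letters distinct, E+O≡P (mod 10) forces P=0, so P=0.
Step 8. [col 4: R + E ≡ T (mod 10)] column 4: given R=2, E=6, carry-in 0, and digits 0,1,2,4,5,6,7 already taken and all letters distinct, R+E≡T (mod 10) forces T=8, so T=8.
Step 9. [col 6: L + B ≡ D (mod 10)] in column 6 we have L+B≡D with carry-in 1; given L=7, B=5 and digits 0,1,2,4,5,6,7,8 already taken and all letters distinct, that pins D to 3, so D=3.

Answer: B=5, D=3, E=6, L=7, O=4, P=0, R=2, S=1, T=8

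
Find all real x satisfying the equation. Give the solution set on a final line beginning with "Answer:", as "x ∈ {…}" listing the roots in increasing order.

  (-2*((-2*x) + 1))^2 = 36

Step 1. [(-2*((-2*x) + 1))^2 = 36] 36 ≥ 0, LHS is (·)² — take ±√, so sqrt: -2*((-2*x) + 1) = 6 or -6.
Step 2. [-2*((-2*x) + 1) = 6 or -6] LHS = -2·(…); ÷-2 both sides. So div: (-2*x) + 1 = -3 or 3.
Step 3. [(-2*x) + 1 = -3 or 3] +1 is outermost — subtract 1 both sides. So sub: -2*x = -4 or 2.
Step 4. [-2*x = -4 or 2] leading coefficient -2: divide by -2 ⇒ div: x = 2 or -1.

Answer: x ∈ {-1, 2}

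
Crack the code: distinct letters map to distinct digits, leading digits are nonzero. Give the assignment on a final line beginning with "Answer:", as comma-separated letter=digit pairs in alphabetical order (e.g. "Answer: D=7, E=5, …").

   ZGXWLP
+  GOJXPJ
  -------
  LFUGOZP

Step 1. [col 1: P + J ≡ P (mod 10)] in column 1 we have P+J≡P with carry-in 0; given nothing yet and all letters distinct, none taken yet, that pins J to 0, so J=0.
Step 2. [L] the sum has 7 digits but both addends have 6; that extra leading digit L is the final carry, namely 1, so L=1.
Step 3. [col 1: P + J ≡ P (mod 10)] P=6 is one option consistent with column 1 (P + J ≡ P (mod 10), carry-in 0) — take it ⇒ P=6.
Step 4. [col 2: L + P ≡ Z (mod 10)] in column 2 we have L+P≡Z with carry-in 0; given L=1, P=6 and digits 0,1,6 already taken and all letters distinct, that pins Z to 7, so Z=7.
Step 5. [col 3: W + X ≡ O (mod 10)] W=9 is one option consistent with column 3 (W + X ≡ O (mod 10), carry-in 0) — take it. So W=9.
Step 6. [col 3: W + X ≡ O (mod 10)] O=3 is one option consistent with column 3 (W + X ≡ O (mod 10), carry-in 0) — take it. So O=3.
Step 7. [col 3: W + X ≡ O (mod 10)] column 3 reads W+X+carry(0)=O with W=9, O=3; with digits 0,1,3,6,7,9 already taken and all letters distinct, the only value for X is 4, so X=4.
Step 8. [col 4: X + J ≡ G (mod 10)] column 4: given X=4, J=0, carry-in 1, and digits 0,1,3,4,6,7,9 already taken and all letters distinct, X+J≡G (mod 10) forces G=5, so G=5.
Step 9. [col 5: G + O ≡ U (mod 10)] from column 5 (G=5, O=3, carry-in 0, digits 0,1,3,4,5,6,7,9 already taken and all letters distinct): U must equal 8 ⇒ U=8.
Step 10. [col 6: Z + G ≡ F (mod 10)] column 6 reads Z+G+carry(0)=F with Z=7, G=5; with digits 0,1,3,4,5,6,7,8,9 already taken and all letters distinct, the only value for F is 2 ⇒ F=2.

Answer: F=2, G=5, J=0, L=1, O=3, P=6, U=8, W=9, X=4, Z=7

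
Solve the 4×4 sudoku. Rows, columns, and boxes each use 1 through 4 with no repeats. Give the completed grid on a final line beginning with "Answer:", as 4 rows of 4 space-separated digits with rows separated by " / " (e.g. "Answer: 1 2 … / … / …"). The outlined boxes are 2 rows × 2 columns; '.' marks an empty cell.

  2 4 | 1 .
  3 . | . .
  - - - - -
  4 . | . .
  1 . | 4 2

Step 1. [r3c3∈{3}] nothing but 3 survives at r3c3. So r3c3=3.
Step 2. [r1c4∈{3}] r1c4 has the single candidate 3. So r1c4=3.
Step 3. [r2c3∈{2}] only 2 remains possible at r2c3. So r2c3=2.
Step 4. [r3c4∈{1}] r3c4's peers cover all but 1. So r3c4=1.
Step 5. [r2c2∈{1}] nothing but 1 survives at r2c2 ⇒ r2c2=1.
Step 6. [r4c2∈{3}] r4c2's peers cover all but 3. So r4c2=3.
Step 7. [r3c2∈{2}] r3c2 is down to just 2 ⇒ r3c2=2.
Step 8. [r2c4∈{4}] r2c4's peers cover all but 4. So r2c4=4.

Answer: 2 4 1 3 / 3 1 2 4 / 4 2 3 1 / 1 3 4 2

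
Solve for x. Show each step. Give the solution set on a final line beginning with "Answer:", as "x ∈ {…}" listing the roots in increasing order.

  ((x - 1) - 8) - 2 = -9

Step 1. [((x - 1) - 8) - 2 = -9] -2 is outermost — add 2 both sides ⇒ sub: (x - 1) - 8 = -7.
Step 2. [(x - 1) - 8 = -7] peel the -8: add 8 from each side ⇒ sub: x - 1 = 1.
Step 3. [x - 1 = 1] 1 comes off first (add 1). So sub: x = 2.

Answer: x ∈ {2}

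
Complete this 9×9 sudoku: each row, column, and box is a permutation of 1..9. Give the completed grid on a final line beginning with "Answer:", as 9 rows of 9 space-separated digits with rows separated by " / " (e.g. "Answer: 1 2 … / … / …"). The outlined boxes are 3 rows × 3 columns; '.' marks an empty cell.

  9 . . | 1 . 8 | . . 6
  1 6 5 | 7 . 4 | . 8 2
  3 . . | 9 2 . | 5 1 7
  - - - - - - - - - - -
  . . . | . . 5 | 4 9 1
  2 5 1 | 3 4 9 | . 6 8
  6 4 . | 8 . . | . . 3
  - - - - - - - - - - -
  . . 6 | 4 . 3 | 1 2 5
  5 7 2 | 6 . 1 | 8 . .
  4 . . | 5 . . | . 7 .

Step 1. [r9c9∈{9}] nothing but 9 survives at r9c9, so r9c9=9.
Step 2. [r6c6∈{2,7}] col 6 places 7 nowhere but r6c6 ⇒ r6c6=7.
Step 3. [r7c1∈{8}] r7c1's peers cover all but 8, so r7c1=8.
Step 4. [r1c7∈{3}] nothing but 3 survives at r1c7 ⇒ r1c7=3.
Step 5. [r1c8∈{4}] r1c8 has the single candidate 4. So r1c8=4.
Step 6. [r9c3∈{3}] r9c3 has the single candidate 3 ⇒ r9c3=3.
Step 7. [r3c2∈{8}] r3c2's peers cover all but 8 ⇒ r3c2=8.
Step 8. [r7c5∈{7,9}] row 7 places 7 nowhere but r7c5, so r7c5=7.
Step 9. [r4c3∈{7,8}] r4c3 is the only open cell in row 4 admitting 8, so r4c3=8.
Step 10. [r1c5∈{5}] nothing but 5 survives at r1c5. So r1c5=5.
Step 11. [r8c9∈{4}] r8c9's peers cover all but 4. So r8c9=4.
Step 12. [r4c4∈{2}] only 2 remains possible at r4c4. So r4c4=2.
Step 13. [r6c8∈{5}] r6c8 is down to just 5 ⇒ r6c8=5.
Step 14. [r8c8∈{3}] r8c8 has the single candidate 3 ⇒ r8c8=3.
Step 15. [r4c5∈{6}] r4c5 has the single candidate 6 ⇒ r4c5=6.
Step 16. [r9c5∈{8}] nothing but 8 survives at r9c5, so r9c5=8.
Step 17. [r4c2∈{3}] r4c2 has the single candidate 3, so r4c2=3.
Step 18. [r3c3∈{4}] r3c3 has the single candidate 4, so r3c3=4.
Step 19. [r9c6∈{2}] r9c6 has the single candidate 2, so r9c6=2.
Step 20. [r2c5∈{3}] r2c5's peers cover all but 3, so r2c5=3.
Step 21. [r6c7∈{2}] only 2 remains possible at r6c7 ⇒ r6c7=2.
Step 22. [r5c7∈{7}] r5c7's peers cover all but 7, so r5c7=7.
Step 23. [r1c2∈{2}] r1c2 is down to just 2, so r1c2=2.
Step 24. [r4c1∈{7}] r4c1's peers cover all but 7. So r4c1=7.
Step 25. [r6c5∈{1}] only 1 remains possible at r6c5 ⇒ r6c5=1.
Step 26. [r9c7∈{6}] r9c7's peers cover all but 6. So r9c7=6.
Step 27. [r6c3∈{9}] r6c3 is down to just 9 ⇒ r6c3=9.
Step 28. [r3c6∈{6}] nothing but 6 survives at r3c6, so r3c6=6.
Step 29. [r1c3∈{7}] r1c3 has the single candidate 7, so r1c3=7.
Step 30. [r2c7∈{9}] r2c7's peers cover all but 9, so r2c7=9.
Step 31. [r7c2∈{9}] r7c2 has the single candidate 9. So r7c2=9.
Step 32. [r8c5∈{9}] r8c5 is down to just 9 ⇒ r8c5=9.
Step 33. [r9c2∈{1}] r9c2's peers cover all but 1. So r9c2=1.

Answer: 9 2 7 1 5 8 3 4 6 / 1 6 5 7 3 4 9 8 2 / 3 8 4 9 2 6 5 1 7 / 7 3 8 2 6 5 4 9 1 / 2 5 1 3 4 9 7 6 8 / 6 4 9 8 1 7 2 5 3 / 8 9 6 4 7 3 1 2 5 / 5 7 2 6 9 1 8 3 4 / 4 1 3 5 8 2 6 7 9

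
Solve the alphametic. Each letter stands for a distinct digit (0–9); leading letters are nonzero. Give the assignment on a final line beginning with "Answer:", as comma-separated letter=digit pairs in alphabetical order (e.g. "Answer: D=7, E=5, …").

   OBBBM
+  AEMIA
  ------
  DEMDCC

Step 1. [col 1: M + A ≡ C (mod 10)] column 1 (M + A ≡ C (mod 10), carry-in 0) doesn't pin A yet; pick A=3 and continue ⇒ A=3.
Step 2. [D] the sum has 6 digits but both addends have 5; that extra leading digit D is the final carry, namely 1. So D=1.
Step 3. [col 1: M + A ≡ C (mod 10)] several values work for C in column 1 (M + A ≡ C (mod 10), carry-in 0); try C=9 ⇒ C=9.
Step 4. [col 1: M + A ≡ C (mod 10)] column 1: given A=3, C=9, carry-in 0, and digits 1,3,9 already taken and all letters distinct, M+A≡C (mod 10) forces M=6. So M=6.
Step 5. [col 2: B + I ≡ C (mod 10)] several values work for I in column 2 (B + I ≡ C (mod 10), carry-in 0); try I=4. So I=4.
Step 6. [col 2: B + I ≡ C (mod 10)] in column 2 we have B+I≡C with carry-in 0; given I=4, C=9 and digits 1,3,4,6,9 already taken and all letters distinct, that pins B to 5, so B=5.
Step 7. [col 4: B + E ≡ M (mod 10)] column 4: given B=5, M=6, carry-in 1, and digits 1,3,4,5,6,9 already taken and all letters distinct, B+E≡M (mod 10) forces E=0. So E=0.
Step 8. [col 5: O + A ≡ E (mod 10)] from column 5 (A=3, E=0, carry-in 0, digits 0,1,3,4,5,6,9 already taken and all letters distinct): O must equal 7 ⇒ O=7.

Answer: A=3, B=5, C=9, D=1, E=0, I=4, M=6, O=7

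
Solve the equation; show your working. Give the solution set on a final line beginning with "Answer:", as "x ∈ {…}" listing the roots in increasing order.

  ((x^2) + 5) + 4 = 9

Step 1. [((x^2) + 5) + 4 = 9] the outer +4 inverts by subtracting 4, so sub: (x^2) + 5 = 5.
Step 2. [(x^2) + 5 = 5] subtract 5: x sits inside (… + 5). So sub: x^2 = 0.
Step 3. [x^2 = 0] LHS squared, RHS 0 ≥ 0: apply √ (±) ⇒ sqrt: x = 0.

Answer: x ∈ {0}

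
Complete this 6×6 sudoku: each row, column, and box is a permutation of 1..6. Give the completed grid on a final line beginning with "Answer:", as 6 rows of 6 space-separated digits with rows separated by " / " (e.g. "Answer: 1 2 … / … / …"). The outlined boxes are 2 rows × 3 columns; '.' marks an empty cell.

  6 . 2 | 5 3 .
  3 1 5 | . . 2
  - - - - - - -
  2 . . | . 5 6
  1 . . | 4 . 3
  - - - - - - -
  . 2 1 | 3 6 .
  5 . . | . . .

Step 1. [r6c5∈{1,2,4}] 1 has one home in col 5: r6c5, so r6c5=1.
Step 2. [r6c6∈{4}] r6c6 is down to just 4 ⇒ r6c6=4.
Step 3. [r4c3∈{6}] r4c3 has the single candidate 6 ⇒ r4c3=6.
Step 4. [r6c3∈{3}] nothing but 3 survives at r6c3, so r6c3=3.
Step 5. [r3c3∈{4}] r3c3's peers cover all but 4. So r3c3=4.
Step 6. [r1c2∈{4}] nothing but 4 survives at r1c2 ⇒ r1c2=4.
Step 7. [r6c4∈{2}] r6c4 has the single candidate 2. So r6c4=2.
Step 8. [r2c5∈{4}] nothing but 4 survives at r2c5 ⇒ r2c5=4.
Step 9. [r6c2∈{6}] r6c2's peers cover all but 6 ⇒ r6c2=6.
Step 10. [r3c2∈{3}] only 3 remains possible at r3c2 ⇒ r3c2=3.
Step 11. [r4c5∈{2}] r4c5 has the single candidate 2 ⇒ r4c5=2.
Step 12. [r2c4∈{6}] r2c4 has the single candidate 6 ⇒ r2c4=6.
Step 13. [r4c2∈{5}] only 5 remains possible at r4c2. So r4c2=5.
Step 14. [r5c1∈{4}] only 4 remains possible at r5c1 ⇒ r5c1=4.
Step 15. [r3c4∈{1}] nothing but 1 survives at r3c4 ⇒ r3c4=1.
Step 16. [r5c6∈{5}] nothing but 5 survives at r5c6 ⇒ r5c6=5.
Step 17. [r1c6∈{1}] r1c6 has the single candidate 1, so r1c6=1.

Answer: 6 4 2 5 3 1 / 3 1 5 6 4 2 / 2 3 4 1 5 6 / 1 5 6 4 2 3 / 4 2 1 3 6 5 / 5 6 3 2 1 4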